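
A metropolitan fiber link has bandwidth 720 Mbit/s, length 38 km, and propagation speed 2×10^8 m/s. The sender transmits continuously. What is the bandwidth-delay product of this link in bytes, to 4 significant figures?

17100 bytes

Propagation delay = 38000 / 200000000 = 0.00019 s.
BDP = R × t_prop = 720000000 × 0.00019 = 136800 bits.
In bytes: 136800/8 = 17100 bytes.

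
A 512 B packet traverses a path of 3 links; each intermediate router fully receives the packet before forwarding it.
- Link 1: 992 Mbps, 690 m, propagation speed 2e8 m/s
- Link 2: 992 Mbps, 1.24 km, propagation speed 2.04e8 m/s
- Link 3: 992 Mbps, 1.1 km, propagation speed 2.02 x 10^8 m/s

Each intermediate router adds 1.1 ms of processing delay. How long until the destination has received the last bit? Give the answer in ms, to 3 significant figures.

2.23 ms

L = 512 × 8 = 4096 bits.
Transmission delay per hop = L/R = 4096/992000000 = 0.00412903 ms; 3 hops → 0.0123871 ms.
Propagation delays (d/s per hop): 0.00345, 0.00607843, 0.00544554 ms; sum = 0.014974 ms.
Processing at 2 router(s): 2 × 1.1 ms = 2.2 ms.
End-to-end = 2.23 ms.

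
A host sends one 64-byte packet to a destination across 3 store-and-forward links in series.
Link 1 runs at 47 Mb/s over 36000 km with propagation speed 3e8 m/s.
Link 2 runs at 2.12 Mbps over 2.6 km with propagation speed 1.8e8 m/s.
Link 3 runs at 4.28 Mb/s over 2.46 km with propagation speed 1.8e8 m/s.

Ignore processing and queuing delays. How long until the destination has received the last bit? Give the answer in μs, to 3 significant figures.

120000 μs

L = 64 × 8 = 512 bits.
Transmission delays (L/R per hop): 10.8936, 241.509, 119.626 μs; sum = 372.029 μs.
Propagation delays (d/s per hop): 120000, 14.4444, 13.6667 μs; sum = 120028 μs.
End-to-end = 120000 μs.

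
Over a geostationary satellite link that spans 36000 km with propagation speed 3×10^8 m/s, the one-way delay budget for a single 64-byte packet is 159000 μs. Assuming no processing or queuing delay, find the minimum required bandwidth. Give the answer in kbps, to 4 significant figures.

13.13 kbps

L = 512 bits.
Propagation delay = 36000000 / 300000000 = 120000 μs.
Transmission budget = 159000 − 120000 = 39000 μs.
R ≥ L / t_tx = 512 bits / 0.039 s = 13.13 kbps.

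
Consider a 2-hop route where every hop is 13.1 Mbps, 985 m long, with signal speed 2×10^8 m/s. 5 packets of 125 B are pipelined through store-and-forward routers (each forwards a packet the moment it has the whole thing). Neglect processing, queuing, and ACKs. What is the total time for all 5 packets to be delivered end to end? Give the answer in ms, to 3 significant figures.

0.468 ms

Per-hop transmission t_tx = L/R = 1000/13100000 = 0.0763359 ms.
Per-hop propagation t_prop = 985/200000000 = 0.004925 ms.
Pipeline fill: first packet needs 2·t_tx to clear all hops; remaining 4 packets each add one t_tx.
Total = (2+5-1)·t_tx + 2·t_prop = 6·0.0763359 + 2·0.004925 = 0.468 ms.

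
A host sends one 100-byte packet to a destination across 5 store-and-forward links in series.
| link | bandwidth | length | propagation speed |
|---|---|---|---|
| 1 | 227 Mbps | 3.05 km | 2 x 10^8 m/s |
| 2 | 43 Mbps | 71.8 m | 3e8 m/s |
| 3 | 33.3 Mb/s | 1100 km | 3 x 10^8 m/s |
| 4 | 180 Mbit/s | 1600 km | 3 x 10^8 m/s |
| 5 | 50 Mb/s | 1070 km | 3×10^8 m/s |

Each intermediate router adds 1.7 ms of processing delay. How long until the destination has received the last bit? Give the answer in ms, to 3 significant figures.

19.4 ms

L = 100 × 8 = 800 bits.
Transmission delays (L/R per hop): 0.00352423, 0.0186047, 0.024024, 0.00444444, 0.016 ms; sum = 0.0665973 ms.
Propagation delays (d/s per hop): 0.01525, 0.000239333, 3.66667, 5.33333, 3.56667 ms; sum = 12.5822 ms.
Processing at 4 router(s): 4 × 1.7 ms = 6.8 ms.
End-to-end = 19.4 ms.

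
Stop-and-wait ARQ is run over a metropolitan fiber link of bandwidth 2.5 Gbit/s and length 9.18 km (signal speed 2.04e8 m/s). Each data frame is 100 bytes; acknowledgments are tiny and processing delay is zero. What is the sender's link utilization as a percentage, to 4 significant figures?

t_tx = L/R = 800/2500000000 = 3.2e-07 s.
t_prop = 9180/204000000 = 4.5e-05 s; RTT = 9e-05 s.
Cycle = t_tx + RTT = 9.032e-05 s.
Utilization = t_tx / cycle = 3.2e-07/9.032e-05 = 0.3543 %.

0.3543 %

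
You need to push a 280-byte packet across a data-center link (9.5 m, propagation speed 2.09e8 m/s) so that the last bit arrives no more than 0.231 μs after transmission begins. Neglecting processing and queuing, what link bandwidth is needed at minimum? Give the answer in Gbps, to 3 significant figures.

12.1 Gbps

L = 2240 bits.
Propagation delay = 9.5 / 209000000 = 0.0454545 μs.
Transmission budget = 0.231 − 0.0454545 = 0.185545 μs.
R ≥ L / t_tx = 2240 bits / 1.85545e-07 s = 12.1 Gbps.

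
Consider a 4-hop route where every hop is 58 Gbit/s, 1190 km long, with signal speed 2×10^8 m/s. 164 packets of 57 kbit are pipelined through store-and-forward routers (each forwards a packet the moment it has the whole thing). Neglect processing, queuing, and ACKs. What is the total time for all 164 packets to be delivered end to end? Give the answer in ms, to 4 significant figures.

Per-hop transmission t_tx = L/R = 57000/58000000000 = 0.000982759 ms.
Per-hop propagation t_prop = 1190000/200000000 = 5.95 ms.
Pipeline fill: first packet needs 4·t_tx to clear all hops; remaining 163 packets each add one t_tx.
Total = (4+164-1)·t_tx + 4·t_prop = 167·0.000982759 + 4·5.95 = 23.96 ms.

23.96 ms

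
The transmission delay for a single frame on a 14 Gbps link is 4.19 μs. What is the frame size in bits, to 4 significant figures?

58660 bits

L = R × t_tx = 14000000000 b/s × 4.19e-06 s = 58660 bits.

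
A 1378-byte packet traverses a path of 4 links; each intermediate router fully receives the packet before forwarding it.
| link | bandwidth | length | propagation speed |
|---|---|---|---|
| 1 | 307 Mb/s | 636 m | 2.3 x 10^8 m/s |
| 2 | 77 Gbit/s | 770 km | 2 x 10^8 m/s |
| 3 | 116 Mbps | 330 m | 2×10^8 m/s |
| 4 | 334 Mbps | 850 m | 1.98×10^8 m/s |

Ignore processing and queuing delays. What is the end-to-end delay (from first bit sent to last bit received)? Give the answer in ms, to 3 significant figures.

4.02 ms

L = 1378 × 8 = 11024 bits.
Transmission delays (L/R per hop): 0.0359088, 0.000143169, 0.0950345, 0.033006 ms; sum = 0.164092 ms.
Propagation delays (d/s per hop): 0.00276522, 3.85, 0.00165, 0.00429293 ms; sum = 3.85871 ms.
End-to-end = 4.02 ms.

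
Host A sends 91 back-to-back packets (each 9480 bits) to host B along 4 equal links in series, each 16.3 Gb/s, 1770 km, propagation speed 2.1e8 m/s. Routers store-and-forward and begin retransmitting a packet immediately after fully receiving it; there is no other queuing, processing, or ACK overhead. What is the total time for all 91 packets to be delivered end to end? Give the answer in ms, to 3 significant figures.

33.8 ms

Per-hop transmission t_tx = L/R = 9480/16300000000 = 0.000581595 ms.
Per-hop propagation t_prop = 1770000/210000000 = 8.42857 ms.
Pipeline fill: first packet needs 4·t_tx to clear all hops; remaining 90 packets each add one t_tx.
Total = (4+91-1)·t_tx + 4·t_prop = 94·0.000581595 + 4·8.42857 = 33.8 ms.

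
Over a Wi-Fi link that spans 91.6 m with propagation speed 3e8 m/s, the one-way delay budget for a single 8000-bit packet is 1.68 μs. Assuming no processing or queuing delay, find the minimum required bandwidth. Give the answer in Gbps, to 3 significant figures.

5.82 Gbps

Propagation delay = 91.6 / 300000000 = 0.305333 μs.
Transmission budget = 1.68 − 0.305333 = 1.37467 μs.
R ≥ L / t_tx = 8000 bits / 1.37467e-06 s = 5.82 Gbps.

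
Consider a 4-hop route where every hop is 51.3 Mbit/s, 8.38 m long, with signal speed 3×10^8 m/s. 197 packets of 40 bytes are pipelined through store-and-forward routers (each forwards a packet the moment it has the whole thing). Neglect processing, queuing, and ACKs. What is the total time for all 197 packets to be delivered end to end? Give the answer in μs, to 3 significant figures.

1250 μs

Per-hop transmission t_tx = L/R = 320/51300000 = 6.23782 μs.
Per-hop propagation t_prop = 8.38/300000000 = 0.0279333 μs.
Pipeline fill: first packet needs 4·t_tx to clear all hops; remaining 196 packets each add one t_tx.
Total = (4+197-1)·t_tx + 4·t_prop = 200·6.23782 + 4·0.0279333 = 1250 μs.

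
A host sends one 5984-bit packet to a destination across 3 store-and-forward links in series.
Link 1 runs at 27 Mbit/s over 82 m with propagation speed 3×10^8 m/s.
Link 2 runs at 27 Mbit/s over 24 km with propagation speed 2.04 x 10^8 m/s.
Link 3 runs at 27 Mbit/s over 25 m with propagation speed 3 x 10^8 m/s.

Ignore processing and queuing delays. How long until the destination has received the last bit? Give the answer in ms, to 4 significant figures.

0.7829 ms

Transmission delay per hop = L/R = 5984/27000000 = 0.22163 ms; 3 hops → 0.664889 ms.
Propagation delays (d/s per hop): 0.000273333, 0.117647, 8.33333e-05 ms; sum = 0.118004 ms.
End-to-end = 0.7829 ms.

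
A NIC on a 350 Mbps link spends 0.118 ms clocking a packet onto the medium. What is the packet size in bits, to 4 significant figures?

L = R × t_tx = 350000000 b/s × 0.000118 s = 41300 bits.

41300 bits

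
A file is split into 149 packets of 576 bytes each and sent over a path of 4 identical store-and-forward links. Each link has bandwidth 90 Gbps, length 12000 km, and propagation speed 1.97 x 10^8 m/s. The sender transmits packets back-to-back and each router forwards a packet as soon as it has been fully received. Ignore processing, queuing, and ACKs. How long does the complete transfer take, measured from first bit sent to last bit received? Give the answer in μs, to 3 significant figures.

Per-hop transmission t_tx = L/R = 4608/90000000000 = 0.0512 μs.
Per-hop propagation t_prop = 12000000/197000000 = 60913.7 μs.
Pipeline fill: first packet needs 4·t_tx to clear all hops; remaining 148 packets each add one t_tx.
Total = (4+149-1)·t_tx + 4·t_prop = 152·0.0512 + 4·60913.7 = 244000 μs.

244000 μs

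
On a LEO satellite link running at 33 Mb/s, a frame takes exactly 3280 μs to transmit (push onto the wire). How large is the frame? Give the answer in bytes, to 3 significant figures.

L = R × t_tx = 33000000 b/s × 0.00328 s = 108240 bits.
In bytes: 108240 / 8 = 13500 bytes.

13500 bytes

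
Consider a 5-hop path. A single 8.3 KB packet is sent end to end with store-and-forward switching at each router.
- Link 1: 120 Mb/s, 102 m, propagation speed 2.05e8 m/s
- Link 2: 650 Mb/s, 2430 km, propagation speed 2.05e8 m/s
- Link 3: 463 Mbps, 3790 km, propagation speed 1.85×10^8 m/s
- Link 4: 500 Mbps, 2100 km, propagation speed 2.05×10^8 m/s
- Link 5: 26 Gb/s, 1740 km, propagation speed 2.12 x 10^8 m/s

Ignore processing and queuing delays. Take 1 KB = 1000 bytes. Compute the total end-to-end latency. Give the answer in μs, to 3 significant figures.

L = 66400 bits.
Transmission delays (L/R per hop): 553.333, 102.154, 143.413, 132.8, 2.55385 μs; sum = 934.254 μs.
Propagation delays (d/s per hop): 0.497561, 11853.7, 20486.5, 10243.9, 8207.55 μs; sum = 50792.1 μs.
End-to-end = 51700 μs.

51700 μs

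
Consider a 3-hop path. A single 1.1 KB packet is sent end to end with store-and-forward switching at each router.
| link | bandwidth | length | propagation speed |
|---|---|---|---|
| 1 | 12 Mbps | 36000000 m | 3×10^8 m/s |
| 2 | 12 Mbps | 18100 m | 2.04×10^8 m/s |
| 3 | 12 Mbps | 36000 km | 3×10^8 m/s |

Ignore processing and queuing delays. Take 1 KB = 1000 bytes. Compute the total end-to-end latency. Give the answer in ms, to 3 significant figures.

L = 8800 bits.
Transmission delay per hop = L/R = 8800/12000000 = 0.733333 ms; 3 hops → 2.2 ms.
Propagation delays (d/s per hop): 120, 0.0887255, 120 ms; sum = 240.089 ms.
End-to-end = 242 ms.

242 ms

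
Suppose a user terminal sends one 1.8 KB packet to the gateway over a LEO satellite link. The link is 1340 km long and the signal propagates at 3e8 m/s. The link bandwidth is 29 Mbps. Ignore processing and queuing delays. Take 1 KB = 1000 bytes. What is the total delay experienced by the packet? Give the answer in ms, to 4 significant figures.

L = 14400 bits.
Transmission delay = L/R = 14400 / 29000000 = 0.496552 ms.
Propagation delay = d/s = 1340000 m / 300000000 m/s = 4.46667 ms.
Total = 4.963 ms.

4.963 ms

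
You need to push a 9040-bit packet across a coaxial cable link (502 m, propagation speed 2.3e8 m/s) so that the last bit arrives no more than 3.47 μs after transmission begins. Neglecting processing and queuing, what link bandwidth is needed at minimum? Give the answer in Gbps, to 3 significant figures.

7.02 Gbps

Propagation delay = 502 / 2.3e+08 = 2.18261 μs.
Transmission budget = 3.47 − 2.18261 = 1.28739 μs.
R ≥ L / t_tx = 9040 bits / 1.28739e-06 s = 7.02 Gbps.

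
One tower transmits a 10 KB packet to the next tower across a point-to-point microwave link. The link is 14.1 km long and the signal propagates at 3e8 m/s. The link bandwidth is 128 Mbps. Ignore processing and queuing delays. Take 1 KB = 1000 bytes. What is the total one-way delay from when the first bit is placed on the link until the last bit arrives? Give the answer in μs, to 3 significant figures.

672 μs

L = 80000 bits.
Transmission delay = L/R = 80000 / 128000000 = 625 μs.
Propagation delay = d/s = 14100 m / 300000000 m/s = 47 μs.
Total = 672 μs.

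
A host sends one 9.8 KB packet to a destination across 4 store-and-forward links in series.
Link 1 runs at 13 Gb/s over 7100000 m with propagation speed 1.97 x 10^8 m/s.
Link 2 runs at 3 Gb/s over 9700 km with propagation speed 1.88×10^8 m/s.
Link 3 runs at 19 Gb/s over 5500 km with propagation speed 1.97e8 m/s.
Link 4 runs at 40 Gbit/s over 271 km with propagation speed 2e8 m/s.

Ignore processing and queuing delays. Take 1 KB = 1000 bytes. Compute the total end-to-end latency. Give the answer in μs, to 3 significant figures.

117000 μs

L = 78400 bits.
Transmission delays (L/R per hop): 6.03077, 26.1333, 4.12632, 1.96 μs; sum = 38.2504 μs.
Propagation delays (d/s per hop): 36040.6, 51595.7, 27918.8, 1355 μs; sum = 116910 μs.
End-to-end = 117000 μs.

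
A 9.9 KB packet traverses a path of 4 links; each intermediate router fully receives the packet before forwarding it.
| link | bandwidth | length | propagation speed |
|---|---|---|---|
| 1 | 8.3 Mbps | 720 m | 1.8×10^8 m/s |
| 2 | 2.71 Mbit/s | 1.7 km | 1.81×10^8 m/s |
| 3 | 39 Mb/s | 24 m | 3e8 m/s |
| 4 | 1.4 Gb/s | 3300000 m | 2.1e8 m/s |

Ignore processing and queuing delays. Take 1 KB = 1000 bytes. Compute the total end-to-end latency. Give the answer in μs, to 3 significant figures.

56600 μs

L = 79200 bits.
Transmission delays (L/R per hop): 9542.17, 29225.1, 2030.77, 56.5714 μs; sum = 40854.6 μs.
Propagation delays (d/s per hop): 4, 9.39227, 0.08, 15714.3 μs; sum = 15727.8 μs.
End-to-end = 56600 μs.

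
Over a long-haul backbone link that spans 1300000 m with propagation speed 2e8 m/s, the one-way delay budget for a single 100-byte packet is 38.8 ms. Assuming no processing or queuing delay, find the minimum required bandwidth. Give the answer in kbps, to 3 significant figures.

L = 800 bits.
Propagation delay = 1300000 / 200000000 = 6.5 ms.
Transmission budget = 38.8 − 6.5 = 32.3 ms.
R ≥ L / t_tx = 800 bits / 0.0323 s = 24.8 kbps.

24.8 kbps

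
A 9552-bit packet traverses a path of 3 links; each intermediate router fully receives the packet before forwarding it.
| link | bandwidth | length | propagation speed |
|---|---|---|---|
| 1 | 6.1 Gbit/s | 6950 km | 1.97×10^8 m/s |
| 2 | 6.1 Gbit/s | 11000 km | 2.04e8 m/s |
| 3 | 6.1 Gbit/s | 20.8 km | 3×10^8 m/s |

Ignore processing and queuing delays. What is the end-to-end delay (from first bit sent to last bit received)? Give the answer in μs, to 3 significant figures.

Transmission delay per hop = L/R = 9552/6100000000 = 1.5659 μs; 3 hops → 4.6977 μs.
Propagation delays (d/s per hop): 35279.2, 53921.6, 69.3333 μs; sum = 89270.1 μs.
End-to-end = 89300 μs.

89300 μs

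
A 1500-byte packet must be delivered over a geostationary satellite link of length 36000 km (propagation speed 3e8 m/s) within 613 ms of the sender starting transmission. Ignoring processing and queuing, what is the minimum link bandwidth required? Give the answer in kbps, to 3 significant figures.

24.3 kbps

L = 12000 bits.
Propagation delay = 36000000 / 300000000 = 120 ms.
Transmission budget = 613 − 120 = 493 ms.
R ≥ L / t_tx = 12000 bits / 0.493 s = 24.3 kbps.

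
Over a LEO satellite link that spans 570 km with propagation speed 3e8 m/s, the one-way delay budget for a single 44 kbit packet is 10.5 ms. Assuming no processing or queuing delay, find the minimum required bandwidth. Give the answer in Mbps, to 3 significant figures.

Propagation delay = 570000 / 300000000 = 1.9 ms.
Transmission budget = 10.5 − 1.9 = 8.6 ms.
R ≥ L / t_tx = 44000 bits / 0.0086 s = 5.12 Mbps.

5.12 Mbps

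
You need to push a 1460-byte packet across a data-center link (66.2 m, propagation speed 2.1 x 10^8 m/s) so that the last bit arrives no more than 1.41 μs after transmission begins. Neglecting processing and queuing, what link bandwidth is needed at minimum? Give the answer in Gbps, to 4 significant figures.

10.67 Gbps

L = 11680 bits.
Propagation delay = 66.2 / 210000000 = 0.315238 μs.
Transmission budget = 1.41 − 0.315238 = 1.09476 μs.
R ≥ L / t_tx = 11680 bits / 1.09476e-06 s = 10.67 Gbps.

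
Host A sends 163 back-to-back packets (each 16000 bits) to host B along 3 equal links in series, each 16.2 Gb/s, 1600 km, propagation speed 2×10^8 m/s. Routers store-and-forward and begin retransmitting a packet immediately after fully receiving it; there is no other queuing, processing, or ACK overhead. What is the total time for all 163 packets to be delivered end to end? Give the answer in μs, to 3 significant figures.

Per-hop transmission t_tx = L/R = 16000/16200000000 = 0.987654 μs.
Per-hop propagation t_prop = 1600000/200000000 = 8000 μs.
Pipeline fill: first packet needs 3·t_tx to clear all hops; remaining 162 packets each add one t_tx.
Total = (3+163-1)·t_tx + 3·t_prop = 165·0.987654 + 3·8000 = 24200 μs.

24200 μs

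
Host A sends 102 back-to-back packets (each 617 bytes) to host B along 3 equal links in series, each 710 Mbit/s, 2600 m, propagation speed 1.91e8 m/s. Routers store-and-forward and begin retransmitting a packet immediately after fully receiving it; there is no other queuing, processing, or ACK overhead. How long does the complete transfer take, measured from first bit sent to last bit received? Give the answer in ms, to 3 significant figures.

0.764 ms

Per-hop transmission t_tx = L/R = 4936/710000000 = 0.00695211 ms.
Per-hop propagation t_prop = 2600/191000000 = 0.0136126 ms.
Pipeline fill: first packet needs 3·t_tx to clear all hops; remaining 101 packets each add one t_tx.
Total = (3+102-1)·t_tx + 3·t_prop = 104·0.00695211 + 3·0.0136126 = 0.764 ms.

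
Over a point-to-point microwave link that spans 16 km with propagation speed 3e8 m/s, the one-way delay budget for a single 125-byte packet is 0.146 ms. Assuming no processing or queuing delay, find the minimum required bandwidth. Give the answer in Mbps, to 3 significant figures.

10.8 Mbps

L = 1000 bits.
Propagation delay = 16000 / 300000000 = 0.0533333 ms.
Transmission budget = 0.146 − 0.0533333 = 0.0926667 ms.
R ≥ L / t_tx = 1000 bits / 9.26667e-05 s = 10.8 Mbps.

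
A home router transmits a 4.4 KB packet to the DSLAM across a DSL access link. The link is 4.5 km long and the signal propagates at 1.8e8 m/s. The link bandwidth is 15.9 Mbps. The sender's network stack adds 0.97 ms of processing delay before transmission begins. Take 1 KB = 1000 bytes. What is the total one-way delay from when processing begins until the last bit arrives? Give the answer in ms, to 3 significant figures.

L = 35200 bits.
Transmission delay = L/R = 35200 / 15900000 = 2.21384 ms.
Propagation delay = d/s = 4500 m / 180000000 m/s = 0.025 ms.
Plus processing delay 0.97 ms = 0.97 ms.
Total = 3.21 ms.

3.21 ms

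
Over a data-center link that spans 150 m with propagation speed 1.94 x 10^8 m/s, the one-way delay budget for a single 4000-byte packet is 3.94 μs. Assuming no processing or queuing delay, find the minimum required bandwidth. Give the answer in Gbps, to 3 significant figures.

10.1 Gbps

L = 32000 bits.
Propagation delay = 150 / 194000000 = 0.773196 μs.
Transmission budget = 3.94 − 0.773196 = 3.1668 μs.
R ≥ L / t_tx = 32000 bits / 3.1668e-06 s = 10.1 Gbps.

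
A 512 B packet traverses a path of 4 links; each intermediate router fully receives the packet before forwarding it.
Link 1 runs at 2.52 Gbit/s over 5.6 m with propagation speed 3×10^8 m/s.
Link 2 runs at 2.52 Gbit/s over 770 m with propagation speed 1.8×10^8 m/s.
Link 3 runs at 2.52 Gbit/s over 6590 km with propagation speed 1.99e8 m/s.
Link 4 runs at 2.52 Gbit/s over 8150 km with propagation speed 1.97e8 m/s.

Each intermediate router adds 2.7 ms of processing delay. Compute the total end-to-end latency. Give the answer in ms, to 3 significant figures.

L = 512 × 8 = 4096 bits.
Transmission delay per hop = L/R = 4096/2520000000 = 0.0016254 ms; 4 hops → 0.00650159 ms.
Propagation delays (d/s per hop): 1.86667e-05, 0.00427778, 33.1156, 41.3706 ms; sum = 74.4904 ms.
Processing at 3 router(s): 3 × 2.7 ms = 8.1 ms.
End-to-end = 82.6 ms.

82.6 ms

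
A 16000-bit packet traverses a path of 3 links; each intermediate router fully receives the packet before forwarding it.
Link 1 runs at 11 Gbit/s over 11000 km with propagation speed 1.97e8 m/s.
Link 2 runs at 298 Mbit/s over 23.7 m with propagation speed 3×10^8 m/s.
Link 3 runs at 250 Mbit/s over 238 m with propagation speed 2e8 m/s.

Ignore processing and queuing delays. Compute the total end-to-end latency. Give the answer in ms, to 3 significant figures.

Transmission delays (L/R per hop): 0.00145455, 0.0536913, 0.064 ms; sum = 0.119146 ms.
Propagation delays (d/s per hop): 55.8376, 7.9e-05, 0.00119 ms; sum = 55.8388 ms.
End-to-end = 56.0 ms.

56.0 ms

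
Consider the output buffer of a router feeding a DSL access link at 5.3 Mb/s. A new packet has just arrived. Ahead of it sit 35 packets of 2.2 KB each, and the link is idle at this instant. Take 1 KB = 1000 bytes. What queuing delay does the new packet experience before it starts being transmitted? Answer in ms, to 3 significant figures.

Each queued packet: L/R = 17600/5300000 = 3.32075 ms.
35 queued → 116.226 ms.
Queuing delay = 116 ms.

116 ms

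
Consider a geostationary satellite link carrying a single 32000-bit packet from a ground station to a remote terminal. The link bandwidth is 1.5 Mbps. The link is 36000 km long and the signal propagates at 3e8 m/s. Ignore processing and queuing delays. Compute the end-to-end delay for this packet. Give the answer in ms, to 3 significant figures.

141 ms

Transmission delay = L/R = 32000 / 1500000 = 21.3333 ms.
Propagation delay = d/s = 36000000 m / 300000000 m/s = 120 ms.
Total = 141 ms.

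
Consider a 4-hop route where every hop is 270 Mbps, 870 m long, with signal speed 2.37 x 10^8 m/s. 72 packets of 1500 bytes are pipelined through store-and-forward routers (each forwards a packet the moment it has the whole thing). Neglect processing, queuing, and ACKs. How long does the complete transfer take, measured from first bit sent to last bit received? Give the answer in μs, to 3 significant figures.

Per-hop transmission t_tx = L/R = 12000/270000000 = 44.4444 μs.
Per-hop propagation t_prop = 870/237000000 = 3.67089 μs.
Pipeline fill: first packet needs 4·t_tx to clear all hops; remaining 71 packets each add one t_tx.
Total = (4+72-1)·t_tx + 4·t_prop = 75·44.4444 + 4·3.67089 = 3350 μs.

3350 μs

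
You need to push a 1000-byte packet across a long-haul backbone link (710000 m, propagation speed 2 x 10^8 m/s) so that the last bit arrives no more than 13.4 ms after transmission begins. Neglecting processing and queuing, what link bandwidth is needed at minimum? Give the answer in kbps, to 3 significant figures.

812 kbps

L = 8000 bits.
Propagation delay = 710000 / 200000000 = 3.55 ms.
Transmission budget = 13.4 − 3.55 = 9.85 ms.
R ≥ L / t_tx = 8000 bits / 0.00985 s = 812 kbps.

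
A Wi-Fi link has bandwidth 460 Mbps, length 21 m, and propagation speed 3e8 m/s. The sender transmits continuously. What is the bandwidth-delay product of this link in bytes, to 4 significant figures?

Propagation delay = 21 / 300000000 = 7e-08 s.
BDP = R × t_prop = 460000000 × 7e-08 = 32.2 bits.
In bytes: 32.2/8 = 4.025 bytes.

4.025 bytes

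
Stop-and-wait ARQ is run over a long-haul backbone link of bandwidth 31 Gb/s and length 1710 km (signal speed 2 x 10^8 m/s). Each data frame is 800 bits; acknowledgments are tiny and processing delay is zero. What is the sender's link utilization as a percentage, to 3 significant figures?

0.000151 %

t_tx = L/R = 800/31000000000 = 2.58065e-08 s.
t_prop = 1710000/200000000 = 0.00855 s; RTT = 0.0171 s.
Cycle = t_tx + RTT = 0.0171 s.
Utilization = t_tx / cycle = 2.58065e-08/0.0171 = 0.000151 %.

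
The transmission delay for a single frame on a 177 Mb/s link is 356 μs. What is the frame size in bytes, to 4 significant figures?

L = R × t_tx = 177000000 b/s × 0.000356 s = 63012 bits.
In bytes: 63012 / 8 = 7877 bytes.

7877 bytes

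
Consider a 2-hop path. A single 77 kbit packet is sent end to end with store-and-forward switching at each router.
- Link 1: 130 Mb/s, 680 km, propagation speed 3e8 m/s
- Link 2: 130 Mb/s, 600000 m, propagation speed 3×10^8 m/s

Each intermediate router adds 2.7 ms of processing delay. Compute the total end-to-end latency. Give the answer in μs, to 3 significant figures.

8150 μs

L = 77000 bits.
Transmission delay per hop = L/R = 77000/130000000 = 592.308 μs; 2 hops → 1184.62 μs.
Propagation delays (d/s per hop): 2266.67, 2000 μs; sum = 4266.67 μs.
Processing at 1 router(s): 1 × 2.7 ms = 2700 μs.
End-to-end = 8150 μs.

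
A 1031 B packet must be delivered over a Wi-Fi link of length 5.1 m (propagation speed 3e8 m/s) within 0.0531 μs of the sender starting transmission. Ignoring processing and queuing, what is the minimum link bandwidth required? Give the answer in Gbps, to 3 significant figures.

228 Gbps

L = 8248 bits.
Propagation delay = 5.1 / 300000000 = 0.017 μs.
Transmission budget = 0.0531 − 0.017 = 0.0361 μs.
R ≥ L / t_tx = 8248 bits / 3.61e-08 s = 228 Gbps.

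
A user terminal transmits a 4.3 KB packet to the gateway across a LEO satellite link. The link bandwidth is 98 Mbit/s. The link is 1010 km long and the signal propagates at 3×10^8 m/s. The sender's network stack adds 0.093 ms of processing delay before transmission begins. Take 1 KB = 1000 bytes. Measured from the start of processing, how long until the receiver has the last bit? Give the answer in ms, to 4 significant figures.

L = 34400 bits.
Transmission delay = L/R = 34400 / 98000000 = 0.35102 ms.
Propagation delay = d/s = 1010000 m / 300000000 m/s = 3.36667 ms.
Plus processing delay 0.093 ms = 0.093 ms.
Total = 3.811 ms.

3.811 ms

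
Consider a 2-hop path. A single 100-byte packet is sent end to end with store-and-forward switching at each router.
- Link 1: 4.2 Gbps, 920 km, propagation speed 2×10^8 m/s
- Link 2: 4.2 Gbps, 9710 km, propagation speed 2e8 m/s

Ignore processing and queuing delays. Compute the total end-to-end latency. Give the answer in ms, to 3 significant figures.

L = 100 × 8 = 800 bits.
Transmission delay per hop = L/R = 800/4200000000 = 0.000190476 ms; 2 hops → 0.000380952 ms.
Propagation delays (d/s per hop): 4.6, 48.55 ms; sum = 53.15 ms.
End-to-end = 53.2 ms.

53.2 ms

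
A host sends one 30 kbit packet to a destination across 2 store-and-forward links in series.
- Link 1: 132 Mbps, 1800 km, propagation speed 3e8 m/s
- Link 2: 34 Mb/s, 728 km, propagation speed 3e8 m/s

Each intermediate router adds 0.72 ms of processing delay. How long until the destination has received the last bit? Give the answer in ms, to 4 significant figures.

10.26 ms

L = 30000 bits.
Transmission delays (L/R per hop): 0.227273, 0.882353 ms; sum = 1.10963 ms.
Propagation delays (d/s per hop): 6, 2.42667 ms; sum = 8.42667 ms.
Processing at 1 router(s): 1 × 0.72 ms = 0.72 ms.
End-to-end = 10.26 ms.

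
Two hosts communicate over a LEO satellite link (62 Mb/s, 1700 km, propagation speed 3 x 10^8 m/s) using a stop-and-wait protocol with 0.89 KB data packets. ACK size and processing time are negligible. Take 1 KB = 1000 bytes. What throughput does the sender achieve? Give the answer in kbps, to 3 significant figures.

622 kbps

t_tx = L/R = 7120/62000000 = 0.000114839 s.
t_prop = 1700000/300000000 = 0.00566667 s; RTT = 0.0113333 s.
Cycle = t_tx + RTT = 0.0114482 s.
Throughput = L / cycle = 7120 / 0.0114482 = 622 kbps.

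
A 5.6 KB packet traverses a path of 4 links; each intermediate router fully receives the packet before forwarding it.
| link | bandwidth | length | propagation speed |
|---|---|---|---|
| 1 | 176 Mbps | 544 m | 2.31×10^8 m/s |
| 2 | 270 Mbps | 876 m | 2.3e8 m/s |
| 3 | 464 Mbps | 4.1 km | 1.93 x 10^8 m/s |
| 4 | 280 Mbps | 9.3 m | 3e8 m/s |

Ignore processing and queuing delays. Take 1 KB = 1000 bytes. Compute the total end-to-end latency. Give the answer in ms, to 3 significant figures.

0.704 ms

L = 44800 bits.
Transmission delays (L/R per hop): 0.254545, 0.165926, 0.0965517, 0.16 ms; sum = 0.677023 ms.
Propagation delays (d/s per hop): 0.00235498, 0.0038087, 0.0212435, 3.1e-05 ms; sum = 0.0274382 ms.
End-to-end = 0.704 ms.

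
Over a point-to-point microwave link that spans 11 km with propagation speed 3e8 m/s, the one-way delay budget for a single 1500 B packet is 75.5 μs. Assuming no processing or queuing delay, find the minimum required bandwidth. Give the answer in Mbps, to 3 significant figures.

L = 12000 bits.
Propagation delay = 11000 / 300000000 = 36.6667 μs.
Transmission budget = 75.5 − 36.6667 = 38.8333 μs.
R ≥ L / t_tx = 12000 bits / 3.88333e-05 s = 309 Mbps.

309 Mbps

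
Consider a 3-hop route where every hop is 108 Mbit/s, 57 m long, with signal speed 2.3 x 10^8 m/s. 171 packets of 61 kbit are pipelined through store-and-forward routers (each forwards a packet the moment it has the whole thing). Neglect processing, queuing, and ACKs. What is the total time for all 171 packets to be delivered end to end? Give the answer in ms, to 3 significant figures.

Per-hop transmission t_tx = L/R = 61000/108000000 = 0.564815 ms.
Per-hop propagation t_prop = 57/2.3e+08 = 0.000247826 ms.
Pipeline fill: first packet needs 3·t_tx to clear all hops; remaining 170 packets each add one t_tx.
Total = (3+171-1)·t_tx + 3·t_prop = 173·0.564815 + 3·0.000247826 = 97.7 ms.

97.7 ms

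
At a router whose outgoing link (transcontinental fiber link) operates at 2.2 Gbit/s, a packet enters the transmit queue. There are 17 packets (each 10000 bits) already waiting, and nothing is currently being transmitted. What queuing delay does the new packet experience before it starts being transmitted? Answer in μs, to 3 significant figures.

Each queued packet: L/R = 10000/2200000000 = 4.54545 μs.
17 queued → 77.2727 μs.
Queuing delay = 77.3 μs.

77.3 μs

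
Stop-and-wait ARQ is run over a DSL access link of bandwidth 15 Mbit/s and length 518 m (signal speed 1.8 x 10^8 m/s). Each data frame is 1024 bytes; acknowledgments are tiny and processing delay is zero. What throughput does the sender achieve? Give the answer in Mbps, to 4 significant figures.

14.84 Mbps

t_tx = L/R = 8192/15000000 = 0.000546133 s.
t_prop = 518/180000000 = 2.87778e-06 s; RTT = 5.75556e-06 s.
Cycle = t_tx + RTT = 0.000551889 s.
Throughput = L / cycle = 8192 / 0.000551889 = 14.84 Mbps.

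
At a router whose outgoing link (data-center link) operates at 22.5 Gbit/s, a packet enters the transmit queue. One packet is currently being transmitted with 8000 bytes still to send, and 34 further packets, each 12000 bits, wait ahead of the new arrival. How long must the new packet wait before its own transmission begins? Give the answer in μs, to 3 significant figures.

Each queued packet: L/R = 12000/22500000000 = 0.533333 μs.
34 queued → 18.1333 μs.
Plus remaining 64000 bits of current packet: 2.84444 μs.
Queuing delay = 21.0 μs.

21.0 μs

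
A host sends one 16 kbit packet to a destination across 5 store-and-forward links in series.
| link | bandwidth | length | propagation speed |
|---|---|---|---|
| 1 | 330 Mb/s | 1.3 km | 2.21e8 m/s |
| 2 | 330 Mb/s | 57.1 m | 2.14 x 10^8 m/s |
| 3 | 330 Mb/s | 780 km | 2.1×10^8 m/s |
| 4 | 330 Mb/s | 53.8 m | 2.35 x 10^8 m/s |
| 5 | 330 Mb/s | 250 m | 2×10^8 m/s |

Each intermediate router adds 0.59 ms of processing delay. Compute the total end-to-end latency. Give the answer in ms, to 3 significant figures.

6.32 ms

L = 16000 bits.
Transmission delay per hop = L/R = 16000/330000000 = 0.0484848 ms; 5 hops → 0.242424 ms.
Propagation delays (d/s per hop): 0.00588235, 0.000266822, 3.71429, 0.000228936, 0.00125 ms; sum = 3.72191 ms.
Processing at 4 router(s): 4 × 0.59 ms = 2.36 ms.
End-to-end = 6.32 ms.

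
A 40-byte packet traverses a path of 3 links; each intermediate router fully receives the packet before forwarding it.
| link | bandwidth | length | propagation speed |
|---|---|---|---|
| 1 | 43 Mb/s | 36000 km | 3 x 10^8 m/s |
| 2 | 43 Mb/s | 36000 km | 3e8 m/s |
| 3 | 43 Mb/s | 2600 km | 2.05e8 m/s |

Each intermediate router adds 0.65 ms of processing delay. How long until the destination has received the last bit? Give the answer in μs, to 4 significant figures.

254000 μs

L = 40 × 8 = 320 bits.
Transmission delay per hop = L/R = 320/43000000 = 7.44186 μs; 3 hops → 22.3256 μs.
Propagation delays (d/s per hop): 120000, 120000, 12682.9 μs; sum = 252683 μs.
Processing at 2 router(s): 2 × 0.65 ms = 1300 μs.
End-to-end = 254000 μs.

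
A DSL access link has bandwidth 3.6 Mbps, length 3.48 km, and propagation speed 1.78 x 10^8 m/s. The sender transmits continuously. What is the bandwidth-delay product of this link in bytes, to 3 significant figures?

Propagation delay = 3480 / 178000000 = 1.95506e-05 s.
BDP = R × t_prop = 3600000 × 1.95506e-05 = 70.382 bits.
In bytes: 70.382/8 = 8.80 bytes.

8.80 bytes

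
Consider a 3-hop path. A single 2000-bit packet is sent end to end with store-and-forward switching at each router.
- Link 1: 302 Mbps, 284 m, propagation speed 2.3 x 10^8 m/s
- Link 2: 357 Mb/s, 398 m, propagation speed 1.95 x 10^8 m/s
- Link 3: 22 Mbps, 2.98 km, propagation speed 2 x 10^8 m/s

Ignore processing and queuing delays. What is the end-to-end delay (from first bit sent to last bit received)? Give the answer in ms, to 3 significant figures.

0.121 ms

Transmission delays (L/R per hop): 0.00662252, 0.00560224, 0.0909091 ms; sum = 0.103134 ms.
Propagation delays (d/s per hop): 0.00123478, 0.00204103, 0.0149 ms; sum = 0.0181758 ms.
End-to-end = 0.121 ms.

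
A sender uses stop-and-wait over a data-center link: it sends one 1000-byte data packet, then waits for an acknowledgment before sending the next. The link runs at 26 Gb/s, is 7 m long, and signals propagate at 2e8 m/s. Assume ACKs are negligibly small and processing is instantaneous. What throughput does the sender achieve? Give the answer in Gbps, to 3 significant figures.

t_tx = L/R = 8000/26000000000 = 3.07692e-07 s.
t_prop = 7/200000000 = 3.5e-08 s; RTT = 7e-08 s.
Cycle = t_tx + RTT = 3.77692e-07 s.
Throughput = L / cycle = 8000 / 3.77692e-07 = 21.2 Gbps.

21.2 Gbps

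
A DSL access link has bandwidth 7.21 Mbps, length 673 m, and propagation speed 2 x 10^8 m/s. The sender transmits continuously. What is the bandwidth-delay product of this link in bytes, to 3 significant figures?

Propagation delay = 673 / 200000000 = 3.365e-06 s.
BDP = R × t_prop = 7210000 × 3.365e-06 = 24.2617 bits.
In bytes: 24.2617/8 = 3.03 bytes.

3.03 bytes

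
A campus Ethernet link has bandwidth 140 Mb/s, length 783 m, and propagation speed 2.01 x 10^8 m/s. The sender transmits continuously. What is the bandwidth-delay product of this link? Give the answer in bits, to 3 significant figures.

545 bits

Propagation delay = 783 / 2.01e+08 = 3.89552e-06 s.
BDP = R × t_prop = 140000000 × 3.89552e-06 = 545.373 bits.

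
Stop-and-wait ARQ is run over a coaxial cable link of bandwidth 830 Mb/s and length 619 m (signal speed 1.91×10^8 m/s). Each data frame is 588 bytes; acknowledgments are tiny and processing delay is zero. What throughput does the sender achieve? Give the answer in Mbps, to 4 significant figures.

t_tx = L/R = 4704/830000000 = 5.66747e-06 s.
t_prop = 619/191000000 = 3.24084e-06 s; RTT = 6.48168e-06 s.
Cycle = t_tx + RTT = 1.21491e-05 s.
Throughput = L / cycle = 4704 / 1.21491e-05 = 387.2 Mbps.

387.2 Mbps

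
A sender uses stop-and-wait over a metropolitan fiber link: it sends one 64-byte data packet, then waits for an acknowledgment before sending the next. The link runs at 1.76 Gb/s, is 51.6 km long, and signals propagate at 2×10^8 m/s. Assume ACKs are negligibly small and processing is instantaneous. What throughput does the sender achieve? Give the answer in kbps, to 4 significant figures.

991.7 kbps

t_tx = L/R = 512/1760000000 = 2.90909e-07 s.
t_prop = 51600/200000000 = 0.000258 s; RTT = 0.000516 s.
Cycle = t_tx + RTT = 0.000516291 s.
Throughput = L / cycle = 512 / 0.000516291 = 991.7 kbps.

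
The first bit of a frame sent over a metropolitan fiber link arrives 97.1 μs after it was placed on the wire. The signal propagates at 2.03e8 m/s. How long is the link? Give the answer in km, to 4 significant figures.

19.71 km

d = s × t_prop = 2.03e+08 × 9.71e-05 = 19.71 km.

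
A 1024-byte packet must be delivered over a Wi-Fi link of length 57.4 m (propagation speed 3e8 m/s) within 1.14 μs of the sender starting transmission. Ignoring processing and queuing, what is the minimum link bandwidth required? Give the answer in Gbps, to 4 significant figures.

8.635 Gbps

L = 8192 bits.
Propagation delay = 57.4 / 300000000 = 0.191333 μs.
Transmission budget = 1.14 − 0.191333 = 0.948667 μs.
R ≥ L / t_tx = 8192 bits / 9.48667e-07 s = 8.635 Gbps.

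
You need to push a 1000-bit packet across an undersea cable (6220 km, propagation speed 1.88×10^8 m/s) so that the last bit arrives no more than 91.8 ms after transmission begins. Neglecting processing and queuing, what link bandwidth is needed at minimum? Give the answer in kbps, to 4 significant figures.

17.03 kbps

Propagation delay = 6220000 / 188000000 = 33.0851 ms.
Transmission budget = 91.8 − 33.0851 = 58.7149 ms.
R ≥ L / t_tx = 1000 bits / 0.0587149 s = 17.03 kbps.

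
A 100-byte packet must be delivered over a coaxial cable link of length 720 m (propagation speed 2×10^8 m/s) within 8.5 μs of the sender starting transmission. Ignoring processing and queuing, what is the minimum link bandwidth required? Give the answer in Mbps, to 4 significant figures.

L = 800 bits.
Propagation delay = 720 / 200000000 = 3.6 μs.
Transmission budget = 8.5 − 3.6 = 4.9 μs.
R ≥ L / t_tx = 800 bits / 4.9e-06 s = 163.3 Mbps.

163.3 Mbps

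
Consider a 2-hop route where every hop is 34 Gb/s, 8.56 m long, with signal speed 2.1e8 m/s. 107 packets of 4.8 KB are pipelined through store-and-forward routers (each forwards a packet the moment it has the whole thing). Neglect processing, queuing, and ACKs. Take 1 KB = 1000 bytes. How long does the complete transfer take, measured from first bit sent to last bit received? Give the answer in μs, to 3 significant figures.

122 μs

Per-hop transmission t_tx = L/R = 38400/34000000000 = 1.12941 μs.
Per-hop propagation t_prop = 8.56/210000000 = 0.0407619 μs.
Pipeline fill: first packet needs 2·t_tx to clear all hops; remaining 106 packets each add one t_tx.
Total = (2+107-1)·t_tx + 2·t_prop = 108·1.12941 + 2·0.0407619 = 122 μs.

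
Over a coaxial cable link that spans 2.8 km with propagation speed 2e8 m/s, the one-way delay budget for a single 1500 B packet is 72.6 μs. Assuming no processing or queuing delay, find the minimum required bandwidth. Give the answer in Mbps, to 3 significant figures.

L = 12000 bits.
Propagation delay = 2800 / 200000000 = 14 μs.
Transmission budget = 72.6 − 14 = 58.6 μs.
R ≥ L / t_tx = 12000 bits / 5.86e-05 s = 205 Mbps.

205 Mbps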